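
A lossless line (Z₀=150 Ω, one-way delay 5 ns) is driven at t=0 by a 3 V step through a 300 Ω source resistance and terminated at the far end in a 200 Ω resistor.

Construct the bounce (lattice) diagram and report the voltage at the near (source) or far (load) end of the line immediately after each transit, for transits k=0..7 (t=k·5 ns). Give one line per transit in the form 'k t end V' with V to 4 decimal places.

Γ_L=0.142857, Γ_S=0.333333; launch V₁=3·150/450=1.000000
k=0 src: V=1.0000
k=1 load: inc=1.000000, refl=1.000000·0.142857=0.1429; V=0.000000+1.000000+0.142857=1.1429
k=2 src: inc=0.142857, refl=0.142857·0.333333=0.0476; V=1.000000+0.142857+0.047619=1.1905
k=3 load: inc=0.047619, refl=0.047619·0.142857=0.0068; V=1.142857+0.047619+0.006803=1.1973
k=4 src: inc=0.006803, refl=0.006803·0.333333=0.0023; V=1.190476+0.006803+0.002268=1.1995
k=5 load: inc=0.002268, refl=0.002268·0.142857=0.0003; V=1.197279+0.002268+0.000324=1.1999
k=6 src: inc=0.000324, refl=0.000324·0.333333=0.0001; V=1.199546+0.000324+0.000108=1.2000
k=7 load: inc=0.000108, refl=0.000108·0.142857=0.0000; V=1.199870+0.000108+0.000015=1.2000

0 0 source 1.0000
1 5 load 1.1429
2 10 source 1.1905
3 15 load 1.1973
4 20 source 1.1995
5 25 load 1.1999
6 30 source 1.2000
7 35 load 1.2000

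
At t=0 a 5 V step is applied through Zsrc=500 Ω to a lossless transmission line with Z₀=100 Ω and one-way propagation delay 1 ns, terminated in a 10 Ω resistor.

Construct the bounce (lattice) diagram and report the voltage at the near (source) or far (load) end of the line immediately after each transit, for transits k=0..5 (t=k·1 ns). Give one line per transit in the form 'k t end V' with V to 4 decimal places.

Γ_L=-0.818182, Γ_S=0.666667; launch V₁=5·100/600=0.833333
k=0 src: V=0.8333
k=1 load: inc=0.833333, refl=0.833333·-0.818182=-0.6818; V=0.000000+0.833333+-0.681818=0.1515
k=2 src: inc=-0.681818, refl=-0.681818·0.666667=-0.4545; V=0.833333+-0.681818+-0.454545=-0.3030
k=3 load: inc=-0.454545, refl=-0.454545·-0.818182=0.3719; V=0.151515+-0.454545+0.371901=0.0689
k=4 src: inc=0.371901, refl=0.371901·0.666667=0.2479; V=-0.303030+0.371901+0.247934=0.3168
k=5 load: inc=0.247934, refl=0.247934·-0.818182=-0.2029; V=0.068871+0.247934+-0.202855=0.1139

0 0 source 0.8333
1 1 load 0.1515
2 2 source -0.3030
3 3 load 0.0689
4 4 source 0.3168
5 5 load 0.1139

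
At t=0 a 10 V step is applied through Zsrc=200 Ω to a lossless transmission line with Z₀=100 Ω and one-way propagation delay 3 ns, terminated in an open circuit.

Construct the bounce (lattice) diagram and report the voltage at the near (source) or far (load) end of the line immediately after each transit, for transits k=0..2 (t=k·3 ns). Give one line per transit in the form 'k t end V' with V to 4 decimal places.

0 0 source 3.3333
1 3 load 6.6667
2 6 source 7.7778

Γ_L=1.000000, Γ_S=0.333333; launch V₁=10·100/300=3.333333
k=0 src: V=3.3333
k=1 load: inc=3.333333, refl=3.333333·1.000000=3.3333; V=0.000000+3.333333+3.333333=6.6667
k=2 src: inc=3.333333, refl=3.333333·0.333333=1.1111; V=3.333333+3.333333+1.111111=7.7778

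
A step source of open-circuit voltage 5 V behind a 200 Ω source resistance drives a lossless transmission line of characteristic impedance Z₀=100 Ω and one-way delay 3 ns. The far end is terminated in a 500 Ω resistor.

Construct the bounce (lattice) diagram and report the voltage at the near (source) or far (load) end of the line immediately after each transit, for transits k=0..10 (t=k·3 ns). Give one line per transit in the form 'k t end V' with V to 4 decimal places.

0 0 source 1.6667
1 3 load 2.7778
2 6 source 3.1481
3 9 load 3.3951
4 12 source 3.4774
5 15 load 3.5322
6 18 source 3.5505
7 21 load 3.5627
8 24 source 3.5668
9 27 load 3.5695
10 30 source 3.5704

Γ_L=0.666667, Γ_S=0.333333; launch V₁=5·100/300=1.666667
k=0 src: V=1.6667
k=1 load: inc=1.666667, refl=1.666667·0.666667=1.1111; V=0.000000+1.666667+1.111111=2.7778
k=2 src: inc=1.111111, refl=1.111111·0.333333=0.3704; V=1.666667+1.111111+0.370370=3.1481
k=3 load: inc=0.370370, refl=0.370370·0.666667=0.2469; V=2.777778+0.370370+0.246914=3.3951
k=4 src: inc=0.246914, refl=0.246914·0.333333=0.0823; V=3.148148+0.246914+0.082305=3.4774
k=5 load: inc=0.082305, refl=0.082305·0.666667=0.0549; V=3.395062+0.082305+0.054870=3.5322
k=6 src: inc=0.054870, refl=0.054870·0.333333=0.0183; V=3.477366+0.054870+0.018290=3.5505
k=7 load: inc=0.018290, refl=0.018290·0.666667=0.0122; V=3.532236+0.018290+0.012193=3.5627
k=8 src: inc=0.012193, refl=0.012193·0.333333=0.0041; V=3.550526+0.012193+0.004064=3.5668
k=9 load: inc=0.004064, refl=0.004064·0.666667=0.0027; V=3.562719+0.004064+0.002710=3.5695
k=10 src: inc=0.002710, refl=0.002710·0.333333=0.0009; V=3.566784+0.002710+0.000903=3.5704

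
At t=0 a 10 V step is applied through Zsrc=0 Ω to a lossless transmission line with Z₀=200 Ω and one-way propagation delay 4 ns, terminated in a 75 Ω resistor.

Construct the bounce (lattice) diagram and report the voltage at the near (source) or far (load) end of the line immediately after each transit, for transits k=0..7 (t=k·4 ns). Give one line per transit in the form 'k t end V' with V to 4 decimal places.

0 0 source 10.0000
1 4 load 5.4545
2 8 source 10.0000
3 12 load 7.9339
4 16 source 10.0000
5 20 load 9.0609
6 24 source 10.0000
7 28 load 9.5731

Γ_L=-0.454545, Γ_S=-1.000000; launch V₁=10·200/200=10.000000
k=0 src: V=10.0000
k=1 load: inc=10.000000, refl=10.000000·-0.454545=-4.5455; V=0.000000+10.000000+-4.545455=5.4545
k=2 src: inc=-4.545455, refl=-4.545455·-1.000000=4.5455; V=10.000000+-4.545455+4.545455=10.0000
k=3 load: inc=4.545455, refl=4.545455·-0.454545=-2.0661; V=5.454545+4.545455+-2.066116=7.9339
k=4 src: inc=-2.066116, refl=-2.066116·-1.000000=2.0661; V=10.000000+-2.066116+2.066116=10.0000
k=5 load: inc=2.066116, refl=2.066116·-0.454545=-0.9391; V=7.933884+2.066116+-0.939144=9.0609
k=6 src: inc=-0.939144, refl=-0.939144·-1.000000=0.9391; V=10.000000+-0.939144+0.939144=10.0000
k=7 load: inc=0.939144, refl=0.939144·-0.454545=-0.4269; V=9.060856+0.939144+-0.426883=9.5731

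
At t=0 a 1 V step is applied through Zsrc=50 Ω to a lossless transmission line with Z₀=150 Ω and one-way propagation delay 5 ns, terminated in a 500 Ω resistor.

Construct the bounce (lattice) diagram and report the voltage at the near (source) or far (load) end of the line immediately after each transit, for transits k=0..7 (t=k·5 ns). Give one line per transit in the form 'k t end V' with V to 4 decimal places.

Γ_L=0.538462, Γ_S=-0.500000; launch V₁=1·150/200=0.750000
k=0 src: V=0.7500
k=1 load: inc=0.750000, refl=0.750000·0.538462=0.4038; V=0.000000+0.750000+0.403846=1.1538
k=2 src: inc=0.403846, refl=0.403846·-0.500000=-0.2019; V=0.750000+0.403846+-0.201923=0.9519
k=3 load: inc=-0.201923, refl=-0.201923·0.538462=-0.1087; V=1.153846+-0.201923+-0.108728=0.8432
k=4 src: inc=-0.108728, refl=-0.108728·-0.500000=0.0544; V=0.951923+-0.108728+0.054364=0.8976
k=5 load: inc=0.054364, refl=0.054364·0.538462=0.0293; V=0.843195+0.054364+0.029273=0.9268
k=6 src: inc=0.029273, refl=0.029273·-0.500000=-0.0146; V=0.897559+0.029273+-0.014636=0.9122
k=7 load: inc=-0.014636, refl=-0.014636·0.538462=-0.0079; V=0.926832+-0.014636+-0.007881=0.9043

0 0 source 0.7500
1 5 load 1.1538
2 10 source 0.9519
3 15 load 0.8432
4 20 source 0.8976
5 25 load 0.9268
6 30 source 0.9122
7 35 load 0.9043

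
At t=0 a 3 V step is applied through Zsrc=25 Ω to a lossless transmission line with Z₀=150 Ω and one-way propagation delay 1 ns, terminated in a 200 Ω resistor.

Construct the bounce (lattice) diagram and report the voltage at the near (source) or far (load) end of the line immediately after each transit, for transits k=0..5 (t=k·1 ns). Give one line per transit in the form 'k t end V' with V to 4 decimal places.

Γ_L=0.142857, Γ_S=-0.714286; launch V₁=3·150/175=2.571429
k=0 src: V=2.5714
k=1 load: inc=2.571429, refl=2.571429·0.142857=0.3673; V=0.000000+2.571429+0.367347=2.9388
k=2 src: inc=0.367347, refl=0.367347·-0.714286=-0.2624; V=2.571429+0.367347+-0.262391=2.6764
k=3 load: inc=-0.262391, refl=-0.262391·0.142857=-0.0375; V=2.938776+-0.262391+-0.037484=2.6389
k=4 src: inc=-0.037484, refl=-0.037484·-0.714286=0.0268; V=2.676385+-0.037484+0.026775=2.6657
k=5 load: inc=0.026775, refl=0.026775·0.142857=0.0038; V=2.638900+0.026775+0.003825=2.6695

0 0 source 2.5714
1 1 load 2.9388
2 2 source 2.6764
3 3 load 2.6389
4 4 source 2.6657
5 5 load 2.6695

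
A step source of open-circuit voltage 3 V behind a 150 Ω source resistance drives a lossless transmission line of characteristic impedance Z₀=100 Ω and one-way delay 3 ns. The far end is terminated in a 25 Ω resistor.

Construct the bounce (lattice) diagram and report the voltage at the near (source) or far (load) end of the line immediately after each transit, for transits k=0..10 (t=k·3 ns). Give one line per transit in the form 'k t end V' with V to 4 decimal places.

Γ_L=-0.600000, Γ_S=0.200000; launch V₁=3·100/250=1.200000
k=0 src: V=1.2000
k=1 load: inc=1.200000, refl=1.200000·-0.600000=-0.7200; V=0.000000+1.200000+-0.720000=0.4800
k=2 src: inc=-0.720000, refl=-0.720000·0.200000=-0.1440; V=1.200000+-0.720000+-0.144000=0.3360
k=3 load: inc=-0.144000, refl=-0.144000·-0.600000=0.0864; V=0.480000+-0.144000+0.086400=0.4224
k=4 src: inc=0.086400, refl=0.086400·0.200000=0.0173; V=0.336000+0.086400+0.017280=0.4397
k=5 load: inc=0.017280, refl=0.017280·-0.600000=-0.0104; V=0.422400+0.017280+-0.010368=0.4293
k=6 src: inc=-0.010368, refl=-0.010368·0.200000=-0.0021; V=0.439680+-0.010368+-0.002074=0.4272
k=7 load: inc=-0.002074, refl=-0.002074·-0.600000=0.0012; V=0.429312+-0.002074+0.001244=0.4285
k=8 src: inc=0.001244, refl=0.001244·0.200000=0.0002; V=0.427238+0.001244+0.000249=0.4287
k=9 load: inc=0.000249, refl=0.000249·-0.600000=-0.0001; V=0.428483+0.000249+-0.000149=0.4286
k=10 src: inc=-0.000149, refl=-0.000149·0.200000=-0.0000; V=0.428731+-0.000149+-0.000030=0.4286

0 0 source 1.2000
1 3 load 0.4800
2 6 source 0.3360
3 9 load 0.4224
4 12 source 0.4397
5 15 load 0.4293
6 18 source 0.4272
7 21 load 0.4285
8 24 source 0.4287
9 27 load 0.4286
10 30 source 0.4286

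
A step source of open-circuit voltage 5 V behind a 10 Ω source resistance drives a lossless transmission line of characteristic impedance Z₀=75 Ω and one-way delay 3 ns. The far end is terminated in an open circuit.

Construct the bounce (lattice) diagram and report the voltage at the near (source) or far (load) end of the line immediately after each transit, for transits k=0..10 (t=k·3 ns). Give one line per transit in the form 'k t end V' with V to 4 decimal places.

0 0 source 4.4118
1 3 load 8.8235
2 6 source 5.4498
3 9 load 2.0761
4 12 source 4.6560
5 15 load 7.2359
6 18 source 5.2630
7 21 load 3.2902
8 24 source 4.7988
9 27 load 6.3075
10 30 source 5.1538

Γ_L=1.000000, Γ_S=-0.764706; launch V₁=5·75/85=4.411765
k=0 src: V=4.4118
k=1 load: inc=4.411765, refl=4.411765·1.000000=4.4118; V=0.000000+4.411765+4.411765=8.8235
k=2 src: inc=4.411765, refl=4.411765·-0.764706=-3.3737; V=4.411765+4.411765+-3.373702=5.4498
k=3 load: inc=-3.373702, refl=-3.373702·1.000000=-3.3737; V=8.823529+-3.373702+-3.373702=2.0761
k=4 src: inc=-3.373702, refl=-3.373702·-0.764706=2.5799; V=5.449827+-3.373702+2.579890=4.6560
k=5 load: inc=2.579890, refl=2.579890·1.000000=2.5799; V=2.076125+2.579890+2.579890=7.2359
k=6 src: inc=2.579890, refl=2.579890·-0.764706=-1.9729; V=4.656015+2.579890+-1.972857=5.2630
k=7 load: inc=-1.972857, refl=-1.972857·1.000000=-1.9729; V=7.235905+-1.972857+-1.972857=3.2902
k=8 src: inc=-1.972857, refl=-1.972857·-0.764706=1.5087; V=5.263048+-1.972857+1.508655=4.7988
k=9 load: inc=1.508655, refl=1.508655·1.000000=1.5087; V=3.290190+1.508655+1.508655=6.3075
k=10 src: inc=1.508655, refl=1.508655·-0.764706=-1.1537; V=4.798846+1.508655+-1.153678=5.1538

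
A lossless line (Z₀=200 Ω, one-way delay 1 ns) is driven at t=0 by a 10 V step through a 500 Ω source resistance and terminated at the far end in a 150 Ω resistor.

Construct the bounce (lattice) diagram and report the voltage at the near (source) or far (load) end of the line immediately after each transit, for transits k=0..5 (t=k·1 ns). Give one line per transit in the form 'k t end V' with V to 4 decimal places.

Γ_L=-0.142857, Γ_S=0.428571; launch V₁=10·200/700=2.857143
k=0 src: V=2.8571
k=1 load: inc=2.857143, refl=2.857143·-0.142857=-0.4082; V=0.000000+2.857143+-0.408163=2.4490
k=2 src: inc=-0.408163, refl=-0.408163·0.428571=-0.1749; V=2.857143+-0.408163+-0.174927=2.2741
k=3 load: inc=-0.174927, refl=-0.174927·-0.142857=0.0250; V=2.448980+-0.174927+0.024990=2.2990
k=4 src: inc=0.024990, refl=0.024990·0.428571=0.0107; V=2.274052+0.024990+0.010710=2.3098
k=5 load: inc=0.010710, refl=0.010710·-0.142857=-0.0015; V=2.299042+0.010710+-0.001530=2.3082

0 0 source 2.8571
1 1 load 2.4490
2 2 source 2.2741
3 3 load 2.2990
4 4 source 2.3098
5 5 load 2.3082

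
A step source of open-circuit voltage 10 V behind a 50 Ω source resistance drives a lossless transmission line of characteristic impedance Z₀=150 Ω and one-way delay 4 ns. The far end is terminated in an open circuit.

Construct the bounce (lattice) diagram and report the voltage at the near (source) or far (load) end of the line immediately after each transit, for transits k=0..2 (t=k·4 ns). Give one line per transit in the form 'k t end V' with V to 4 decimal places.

0 0 source 7.5000
1 4 load 15.0000
2 8 source 11.2500

Γ_L=1.000000, Γ_S=-0.500000; launch V₁=10·150/200=7.500000
k=0 src: V=7.5000
k=1 load: inc=7.500000, refl=7.500000·1.000000=7.5000; V=0.000000+7.500000+7.500000=15.0000
k=2 src: inc=7.500000, refl=7.500000·-0.500000=-3.7500; V=7.500000+7.500000+-3.750000=11.2500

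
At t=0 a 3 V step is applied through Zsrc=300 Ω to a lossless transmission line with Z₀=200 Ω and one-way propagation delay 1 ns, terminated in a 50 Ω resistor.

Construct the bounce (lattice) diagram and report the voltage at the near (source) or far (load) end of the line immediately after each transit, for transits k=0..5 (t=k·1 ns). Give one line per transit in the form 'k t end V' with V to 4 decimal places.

Γ_L=-0.600000, Γ_S=0.200000; launch V₁=3·200/500=1.200000
k=0 src: V=1.2000
k=1 load: inc=1.200000, refl=1.200000·-0.600000=-0.7200; V=0.000000+1.200000+-0.720000=0.4800
k=2 src: inc=-0.720000, refl=-0.720000·0.200000=-0.1440; V=1.200000+-0.720000+-0.144000=0.3360
k=3 load: inc=-0.144000, refl=-0.144000·-0.600000=0.0864; V=0.480000+-0.144000+0.086400=0.4224
k=4 src: inc=0.086400, refl=0.086400·0.200000=0.0173; V=0.336000+0.086400+0.017280=0.4397
k=5 load: inc=0.017280, refl=0.017280·-0.600000=-0.0104; V=0.422400+0.017280+-0.010368=0.4293

0 0 source 1.2000
1 1 load 0.4800
2 2 source 0.3360
3 3 load 0.4224
4 4 source 0.4397
5 5 load 0.4293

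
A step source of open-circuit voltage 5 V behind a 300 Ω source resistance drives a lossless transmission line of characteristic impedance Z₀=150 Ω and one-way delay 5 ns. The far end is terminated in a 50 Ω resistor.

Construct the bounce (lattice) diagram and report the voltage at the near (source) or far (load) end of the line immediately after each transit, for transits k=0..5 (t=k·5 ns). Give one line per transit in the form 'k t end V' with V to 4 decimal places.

0 0 source 1.6667
1 5 load 0.8333
2 10 source 0.5556
3 15 load 0.6944
4 20 source 0.7407
5 25 load 0.7176

Γ_L=-0.500000, Γ_S=0.333333; launch V₁=5·150/450=1.666667
k=0 src: V=1.6667
k=1 load: inc=1.666667, refl=1.666667·-0.500000=-0.8333; V=0.000000+1.666667+-0.833333=0.8333
k=2 src: inc=-0.833333, refl=-0.833333·0.333333=-0.2778; V=1.666667+-0.833333+-0.277778=0.5556
k=3 load: inc=-0.277778, refl=-0.277778·-0.500000=0.1389; V=0.833333+-0.277778+0.138889=0.6944
k=4 src: inc=0.138889, refl=0.138889·0.333333=0.0463; V=0.555556+0.138889+0.046296=0.7407
k=5 load: inc=0.046296, refl=0.046296·-0.500000=-0.0231; V=0.694444+0.046296+-0.023148=0.7176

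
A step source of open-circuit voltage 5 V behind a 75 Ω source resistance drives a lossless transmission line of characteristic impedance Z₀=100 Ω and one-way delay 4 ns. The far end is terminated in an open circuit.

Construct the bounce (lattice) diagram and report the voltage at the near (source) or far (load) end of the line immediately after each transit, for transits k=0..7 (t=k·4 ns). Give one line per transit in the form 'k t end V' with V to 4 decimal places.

Γ_L=1.000000, Γ_S=-0.142857; launch V₁=5·100/175=2.857143
k=0 src: V=2.8571
k=1 load: inc=2.857143, refl=2.857143·1.000000=2.8571; V=0.000000+2.857143+2.857143=5.7143
k=2 src: inc=2.857143, refl=2.857143·-0.142857=-0.4082; V=2.857143+2.857143+-0.408163=5.3061
k=3 load: inc=-0.408163, refl=-0.408163·1.000000=-0.4082; V=5.714286+-0.408163+-0.408163=4.8980
k=4 src: inc=-0.408163, refl=-0.408163·-0.142857=0.0583; V=5.306122+-0.408163+0.058309=4.9563
k=5 load: inc=0.058309, refl=0.058309·1.000000=0.0583; V=4.897959+0.058309+0.058309=5.0146
k=6 src: inc=0.058309, refl=0.058309·-0.142857=-0.0083; V=4.956268+0.058309+-0.008330=5.0062
k=7 load: inc=-0.008330, refl=-0.008330·1.000000=-0.0083; V=5.014577+-0.008330+-0.008330=4.9979

0 0 source 2.8571
1 4 load 5.7143
2 8 source 5.3061
3 12 load 4.8980
4 16 source 4.9563
5 20 load 5.0146
6 24 source 5.0062
7 28 load 4.9979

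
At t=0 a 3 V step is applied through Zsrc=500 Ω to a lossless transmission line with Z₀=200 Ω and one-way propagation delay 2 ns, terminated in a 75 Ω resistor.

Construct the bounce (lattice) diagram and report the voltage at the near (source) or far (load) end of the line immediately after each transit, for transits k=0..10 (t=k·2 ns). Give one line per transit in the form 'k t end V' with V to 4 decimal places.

0 0 source 0.8571
1 2 load 0.4675
2 4 source 0.3006
3 6 load 0.3765
4 8 source 0.4090
5 10 load 0.3942
6 12 source 0.3879
7 14 load 0.3907
8 16 source 0.3920
9 18 load 0.3914
10 20 source 0.3912

Γ_L=-0.454545, Γ_S=0.428571; launch V₁=3·200/700=0.857143
k=0 src: V=0.8571
k=1 load: inc=0.857143, refl=0.857143·-0.454545=-0.3896; V=0.000000+0.857143+-0.389610=0.4675
k=2 src: inc=-0.389610, refl=-0.389610·0.428571=-0.1670; V=0.857143+-0.389610+-0.166976=0.3006
k=3 load: inc=-0.166976, refl=-0.166976·-0.454545=0.0759; V=0.467532+-0.166976+0.075898=0.3765
k=4 src: inc=0.075898, refl=0.075898·0.428571=0.0325; V=0.300557+0.075898+0.032528=0.4090
k=5 load: inc=0.032528, refl=0.032528·-0.454545=-0.0148; V=0.376455+0.032528+-0.014785=0.3942
k=6 src: inc=-0.014785, refl=-0.014785·0.428571=-0.0063; V=0.408982+-0.014785+-0.006337=0.3879
k=7 load: inc=-0.006337, refl=-0.006337·-0.454545=0.0029; V=0.394197+-0.006337+0.002880=0.3907
k=8 src: inc=0.002880, refl=0.002880·0.428571=0.0012; V=0.387861+0.002880+0.001234=0.3920
k=9 load: inc=0.001234, refl=0.001234·-0.454545=-0.0006; V=0.390741+0.001234+-0.000561=0.3914
k=10 src: inc=-0.000561, refl=-0.000561·0.428571=-0.0002; V=0.391975+-0.000561+-0.000240=0.3912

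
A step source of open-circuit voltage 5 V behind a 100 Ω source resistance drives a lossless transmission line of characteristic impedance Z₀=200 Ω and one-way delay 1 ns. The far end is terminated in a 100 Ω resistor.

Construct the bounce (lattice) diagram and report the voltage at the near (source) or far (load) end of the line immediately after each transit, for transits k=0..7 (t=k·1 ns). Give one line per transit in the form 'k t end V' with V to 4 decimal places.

Γ_L=-0.333333, Γ_S=-0.333333; launch V₁=5·200/300=3.333333
k=0 src: V=3.3333
k=1 load: inc=3.333333, refl=3.333333·-0.333333=-1.1111; V=0.000000+3.333333+-1.111111=2.2222
k=2 src: inc=-1.111111, refl=-1.111111·-0.333333=0.3704; V=3.333333+-1.111111+0.370370=2.5926
k=3 load: inc=0.370370, refl=0.370370·-0.333333=-0.1235; V=2.222222+0.370370+-0.123457=2.4691
k=4 src: inc=-0.123457, refl=-0.123457·-0.333333=0.0412; V=2.592593+-0.123457+0.041152=2.5103
k=5 load: inc=0.041152, refl=0.041152·-0.333333=-0.0137; V=2.469136+0.041152+-0.013717=2.4966
k=6 src: inc=-0.013717, refl=-0.013717·-0.333333=0.0046; V=2.510288+-0.013717+0.004572=2.5011
k=7 load: inc=0.004572, refl=0.004572·-0.333333=-0.0015; V=2.496571+0.004572+-0.001524=2.4996

0 0 source 3.3333
1 1 load 2.2222
2 2 source 2.5926
3 3 load 2.4691
4 4 source 2.5103
5 5 load 2.4966
6 6 source 2.5011
7 7 load 2.4996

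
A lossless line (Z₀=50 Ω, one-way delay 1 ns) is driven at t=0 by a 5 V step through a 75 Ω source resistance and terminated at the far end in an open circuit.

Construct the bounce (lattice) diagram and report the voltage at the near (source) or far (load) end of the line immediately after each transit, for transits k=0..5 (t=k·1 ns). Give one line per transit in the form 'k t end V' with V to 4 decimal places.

Γ_L=1.000000, Γ_S=0.200000; launch V₁=5·50/125=2.000000
k=0 src: V=2.0000
k=1 load: inc=2.000000, refl=2.000000·1.000000=2.0000; V=0.000000+2.000000+2.000000=4.0000
k=2 src: inc=2.000000, refl=2.000000·0.200000=0.4000; V=2.000000+2.000000+0.400000=4.4000
k=3 load: inc=0.400000, refl=0.400000·1.000000=0.4000; V=4.000000+0.400000+0.400000=4.8000
k=4 src: inc=0.400000, refl=0.400000·0.200000=0.0800; V=4.400000+0.400000+0.080000=4.8800
k=5 load: inc=0.080000, refl=0.080000·1.000000=0.0800; V=4.800000+0.080000+0.080000=4.9600

0 0 source 2.0000
1 1 load 4.0000
2 2 source 4.4000
3 3 load 4.8000
4 4 source 4.8800
5 5 load 4.9600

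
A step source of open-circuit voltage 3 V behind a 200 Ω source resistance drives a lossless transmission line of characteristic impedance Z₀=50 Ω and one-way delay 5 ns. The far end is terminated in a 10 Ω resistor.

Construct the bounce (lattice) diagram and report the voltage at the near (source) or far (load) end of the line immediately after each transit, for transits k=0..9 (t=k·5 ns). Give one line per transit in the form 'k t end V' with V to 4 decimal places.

0 0 source 0.6000
1 5 load 0.2000
2 10 source -0.0400
3 15 load 0.1200
4 20 source 0.2160
5 25 load 0.1520
6 30 source 0.1136
7 35 load 0.1392
8 40 source 0.1546
9 45 load 0.1443

Γ_L=-0.666667, Γ_S=0.600000; launch V₁=3·50/250=0.600000
k=0 src: V=0.6000
k=1 load: inc=0.600000, refl=0.600000·-0.666667=-0.4000; V=0.000000+0.600000+-0.400000=0.2000
k=2 src: inc=-0.400000, refl=-0.400000·0.600000=-0.2400; V=0.600000+-0.400000+-0.240000=-0.0400
k=3 load: inc=-0.240000, refl=-0.240000·-0.666667=0.1600; V=0.200000+-0.240000+0.160000=0.1200
k=4 src: inc=0.160000, refl=0.160000·0.600000=0.0960; V=-0.040000+0.160000+0.096000=0.2160
k=5 load: inc=0.096000, refl=0.096000·-0.666667=-0.0640; V=0.120000+0.096000+-0.064000=0.1520
k=6 src: inc=-0.064000, refl=-0.064000·0.600000=-0.0384; V=0.216000+-0.064000+-0.038400=0.1136
k=7 load: inc=-0.038400, refl=-0.038400·-0.666667=0.0256; V=0.152000+-0.038400+0.025600=0.1392
k=8 src: inc=0.025600, refl=0.025600·0.600000=0.0154; V=0.113600+0.025600+0.015360=0.1546
k=9 load: inc=0.015360, refl=0.015360·-0.666667=-0.0102; V=0.139200+0.015360+-0.010240=0.1443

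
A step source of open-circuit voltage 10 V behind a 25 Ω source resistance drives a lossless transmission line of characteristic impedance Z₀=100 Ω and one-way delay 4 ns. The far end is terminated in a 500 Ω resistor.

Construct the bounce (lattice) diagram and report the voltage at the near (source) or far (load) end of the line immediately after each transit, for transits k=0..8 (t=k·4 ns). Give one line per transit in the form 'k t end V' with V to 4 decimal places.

0 0 source 8.0000
1 4 load 13.3333
2 8 source 10.1333
3 12 load 8.0000
4 16 source 9.2800
5 20 load 10.1333
6 24 source 9.6213
7 28 load 9.2800
8 32 source 9.4848

Γ_L=0.666667, Γ_S=-0.600000; launch V₁=10·100/125=8.000000
k=0 src: V=8.0000
k=1 load: inc=8.000000, refl=8.000000·0.666667=5.3333; V=0.000000+8.000000+5.333333=13.3333
k=2 src: inc=5.333333, refl=5.333333·-0.600000=-3.2000; V=8.000000+5.333333+-3.200000=10.1333
k=3 load: inc=-3.200000, refl=-3.200000·0.666667=-2.1333; V=13.333333+-3.200000+-2.133333=8.0000
k=4 src: inc=-2.133333, refl=-2.133333·-0.600000=1.2800; V=10.133333+-2.133333+1.280000=9.2800
k=5 load: inc=1.280000, refl=1.280000·0.666667=0.8533; V=8.000000+1.280000+0.853333=10.1333
k=6 src: inc=0.853333, refl=0.853333·-0.600000=-0.5120; V=9.280000+0.853333+-0.512000=9.6213
k=7 load: inc=-0.512000, refl=-0.512000·0.666667=-0.3413; V=10.133333+-0.512000+-0.341333=9.2800
k=8 src: inc=-0.341333, refl=-0.341333·-0.600000=0.2048; V=9.621333+-0.341333+0.204800=9.4848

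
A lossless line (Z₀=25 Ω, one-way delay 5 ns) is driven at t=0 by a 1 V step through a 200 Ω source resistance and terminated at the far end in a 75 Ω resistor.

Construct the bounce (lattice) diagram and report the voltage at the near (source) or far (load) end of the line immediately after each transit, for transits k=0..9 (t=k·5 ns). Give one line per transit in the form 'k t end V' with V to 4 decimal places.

0 0 source 0.1111
1 5 load 0.1667
2 10 source 0.2099
3 15 load 0.2315
4 20 source 0.2483
5 25 load 0.2567
6 30 source 0.2632
7 35 load 0.2665
8 40 source 0.2690
9 45 load 0.2703

Γ_L=0.500000, Γ_S=0.777778; launch V₁=1·25/225=0.111111
k=0 src: V=0.1111
k=1 load: inc=0.111111, refl=0.111111·0.500000=0.0556; V=0.000000+0.111111+0.055556=0.1667
k=2 src: inc=0.055556, refl=0.055556·0.777778=0.0432; V=0.111111+0.055556+0.043210=0.2099
k=3 load: inc=0.043210, refl=0.043210·0.500000=0.0216; V=0.166667+0.043210+0.021605=0.2315
k=4 src: inc=0.021605, refl=0.021605·0.777778=0.0168; V=0.209877+0.021605+0.016804=0.2483
k=5 load: inc=0.016804, refl=0.016804·0.500000=0.0084; V=0.231481+0.016804+0.008402=0.2567
k=6 src: inc=0.008402, refl=0.008402·0.777778=0.0065; V=0.248285+0.008402+0.006535=0.2632
k=7 load: inc=0.006535, refl=0.006535·0.500000=0.0033; V=0.256687+0.006535+0.003267=0.2665
k=8 src: inc=0.003267, refl=0.003267·0.777778=0.0025; V=0.263222+0.003267+0.002541=0.2690
k=9 load: inc=0.002541, refl=0.002541·0.500000=0.0013; V=0.266489+0.002541+0.001271=0.2703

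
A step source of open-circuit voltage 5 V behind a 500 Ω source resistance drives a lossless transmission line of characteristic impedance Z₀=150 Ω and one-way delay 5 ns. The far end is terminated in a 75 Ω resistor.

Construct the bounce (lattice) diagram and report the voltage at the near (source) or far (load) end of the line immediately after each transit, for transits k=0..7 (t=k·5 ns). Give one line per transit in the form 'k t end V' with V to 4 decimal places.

Γ_L=-0.333333, Γ_S=0.538462; launch V₁=5·150/650=1.153846
k=0 src: V=1.1538
k=1 load: inc=1.153846, refl=1.153846·-0.333333=-0.3846; V=0.000000+1.153846+-0.384615=0.7692
k=2 src: inc=-0.384615, refl=-0.384615·0.538462=-0.2071; V=1.153846+-0.384615+-0.207101=0.5621
k=3 load: inc=-0.207101, refl=-0.207101·-0.333333=0.0690; V=0.769231+-0.207101+0.069034=0.6312
k=4 src: inc=0.069034, refl=0.069034·0.538462=0.0372; V=0.562130+0.069034+0.037172=0.6683
k=5 load: inc=0.037172, refl=0.037172·-0.333333=-0.0124; V=0.631164+0.037172+-0.012391=0.6559
k=6 src: inc=-0.012391, refl=-0.012391·0.538462=-0.0067; V=0.668336+-0.012391+-0.006672=0.6493
k=7 load: inc=-0.006672, refl=-0.006672·-0.333333=0.0022; V=0.655945+-0.006672+0.002224=0.6515

0 0 source 1.1538
1 5 load 0.7692
2 10 source 0.5621
3 15 load 0.6312
4 20 source 0.6683
5 25 load 0.6559
6 30 source 0.6493
7 35 load 0.6515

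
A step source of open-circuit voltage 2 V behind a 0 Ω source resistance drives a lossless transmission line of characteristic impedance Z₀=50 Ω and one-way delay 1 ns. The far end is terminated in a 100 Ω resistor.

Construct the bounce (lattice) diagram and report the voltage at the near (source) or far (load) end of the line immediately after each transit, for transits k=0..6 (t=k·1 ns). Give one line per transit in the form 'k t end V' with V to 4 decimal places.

Γ_L=0.333333, Γ_S=-1.000000; launch V₁=2·50/50=2.000000
k=0 src: V=2.0000
k=1 load: inc=2.000000, refl=2.000000·0.333333=0.6667; V=0.000000+2.000000+0.666667=2.6667
k=2 src: inc=0.666667, refl=0.666667·-1.000000=-0.6667; V=2.000000+0.666667+-0.666667=2.0000
k=3 load: inc=-0.666667, refl=-0.666667·0.333333=-0.2222; V=2.666667+-0.666667+-0.222222=1.7778
k=4 src: inc=-0.222222, refl=-0.222222·-1.000000=0.2222; V=2.000000+-0.222222+0.222222=2.0000
k=5 load: inc=0.222222, refl=0.222222·0.333333=0.0741; V=1.777778+0.222222+0.074074=2.0741
k=6 src: inc=0.074074, refl=0.074074·-1.000000=-0.0741; V=2.000000+0.074074+-0.074074=2.0000

0 0 source 2.0000
1 1 load 2.6667
2 2 source 2.0000
3 3 load 1.7778
4 4 source 2.0000
5 5 load 2.0741
6 6 source 2.0000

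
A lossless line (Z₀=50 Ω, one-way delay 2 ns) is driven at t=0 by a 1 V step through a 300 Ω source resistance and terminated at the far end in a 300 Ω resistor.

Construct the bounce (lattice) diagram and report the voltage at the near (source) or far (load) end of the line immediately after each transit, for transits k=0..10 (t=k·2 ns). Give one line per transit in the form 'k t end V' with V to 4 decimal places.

Γ_L=0.714286, Γ_S=0.714286; launch V₁=1·50/350=0.142857
k=0 src: V=0.1429
k=1 load: inc=0.142857, refl=0.142857·0.714286=0.1020; V=0.000000+0.142857+0.102041=0.2449
k=2 src: inc=0.102041, refl=0.102041·0.714286=0.0729; V=0.142857+0.102041+0.072886=0.3178
k=3 load: inc=0.072886, refl=0.072886·0.714286=0.0521; V=0.244898+0.072886+0.052062=0.3698
k=4 src: inc=0.052062, refl=0.052062·0.714286=0.0372; V=0.317784+0.052062+0.037187=0.4070
k=5 load: inc=0.037187, refl=0.037187·0.714286=0.0266; V=0.369846+0.037187+0.026562=0.4336
k=6 src: inc=0.026562, refl=0.026562·0.714286=0.0190; V=0.407033+0.026562+0.018973=0.4526
k=7 load: inc=0.018973, refl=0.018973·0.714286=0.0136; V=0.433595+0.018973+0.013552=0.4661
k=8 src: inc=0.013552, refl=0.013552·0.714286=0.0097; V=0.452568+0.013552+0.009680=0.4758
k=9 load: inc=0.009680, refl=0.009680·0.714286=0.0069; V=0.466120+0.009680+0.006914=0.4827
k=10 src: inc=0.006914, refl=0.006914·0.714286=0.0049; V=0.475800+0.006914+0.004939=0.4877

0 0 source 0.1429
1 2 load 0.2449
2 4 source 0.3178
3 6 load 0.3698
4 8 source 0.4070
5 10 load 0.4336
6 12 source 0.4526
7 14 load 0.4661
8 16 source 0.4758
9 18 load 0.4827
10 20 source 0.4877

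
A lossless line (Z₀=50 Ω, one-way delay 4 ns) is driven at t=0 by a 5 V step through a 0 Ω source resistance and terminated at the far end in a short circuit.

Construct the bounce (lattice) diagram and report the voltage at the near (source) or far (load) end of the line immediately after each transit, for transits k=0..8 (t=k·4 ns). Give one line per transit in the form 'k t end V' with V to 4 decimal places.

Γ_L=-1.000000, Γ_S=-1.000000; launch V₁=5·50/50=5.000000
k=0 src: V=5.0000
k=1 load: inc=5.000000, refl=5.000000·-1.000000=-5.0000; V=0.000000+5.000000+-5.000000=0.0000
k=2 src: inc=-5.000000, refl=-5.000000·-1.000000=5.0000; V=5.000000+-5.000000+5.000000=5.0000
k=3 load: inc=5.000000, refl=5.000000·-1.000000=-5.0000; V=0.000000+5.000000+-5.000000=0.0000
k=4 src: inc=-5.000000, refl=-5.000000·-1.000000=5.0000; V=5.000000+-5.000000+5.000000=5.0000
k=5 load: inc=5.000000, refl=5.000000·-1.000000=-5.0000; V=0.000000+5.000000+-5.000000=0.0000
k=6 src: inc=-5.000000, refl=-5.000000·-1.000000=5.0000; V=5.000000+-5.000000+5.000000=5.0000
k=7 load: inc=5.000000, refl=5.000000·-1.000000=-5.0000; V=0.000000+5.000000+-5.000000=0.0000
k=8 src: inc=-5.000000, refl=-5.000000·-1.000000=5.0000; V=5.000000+-5.000000+5.000000=5.0000

0 0 source 5.0000
1 4 load 0.0000
2 8 source 5.0000
3 12 load 0.0000
4 16 source 5.0000
5 20 load 0.0000
6 24 source 5.0000
7 28 load 0.0000
8 32 source 5.0000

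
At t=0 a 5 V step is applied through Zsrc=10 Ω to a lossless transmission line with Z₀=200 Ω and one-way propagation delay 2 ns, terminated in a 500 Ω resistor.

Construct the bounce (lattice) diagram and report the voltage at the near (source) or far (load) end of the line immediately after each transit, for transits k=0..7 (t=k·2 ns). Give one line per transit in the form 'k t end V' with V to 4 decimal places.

0 0 source 4.7619
1 2 load 6.8027
2 4 source 4.9563
3 6 load 4.1649
4 8 source 4.8809
5 10 load 5.1877
6 12 source 4.9101
7 14 load 4.7911

Γ_L=0.428571, Γ_S=-0.904762; launch V₁=5·200/210=4.761905
k=0 src: V=4.7619
k=1 load: inc=4.761905, refl=4.761905·0.428571=2.0408; V=0.000000+4.761905+2.040816=6.8027
k=2 src: inc=2.040816, refl=2.040816·-0.904762=-1.8465; V=4.761905+2.040816+-1.846453=4.9563
k=3 load: inc=-1.846453, refl=-1.846453·0.428571=-0.7913; V=6.802721+-1.846453+-0.791337=4.1649
k=4 src: inc=-0.791337, refl=-0.791337·-0.904762=0.7160; V=4.956268+-0.791337+0.715972=4.8809
k=5 load: inc=0.715972, refl=0.715972·0.428571=0.3068; V=4.164931+0.715972+0.306845=5.1877
k=6 src: inc=0.306845, refl=0.306845·-0.904762=-0.2776; V=4.880903+0.306845+-0.277622=4.9101
k=7 load: inc=-0.277622, refl=-0.277622·0.428571=-0.1190; V=5.187748+-0.277622+-0.118981=4.7911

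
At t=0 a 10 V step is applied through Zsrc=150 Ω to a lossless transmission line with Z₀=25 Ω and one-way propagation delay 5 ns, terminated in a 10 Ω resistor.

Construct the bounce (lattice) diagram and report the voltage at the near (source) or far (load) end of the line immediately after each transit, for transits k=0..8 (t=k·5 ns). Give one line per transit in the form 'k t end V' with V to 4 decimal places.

0 0 source 1.4286
1 5 load 0.8163
2 10 source 0.3790
3 15 load 0.5664
4 20 source 0.7003
5 25 load 0.6429
6 30 source 0.6019
7 35 load 0.6195
8 40 source 0.6321

Γ_L=-0.428571, Γ_S=0.714286; launch V₁=10·25/175=1.428571
k=0 src: V=1.4286
k=1 load: inc=1.428571, refl=1.428571·-0.428571=-0.6122; V=0.000000+1.428571+-0.612245=0.8163
k=2 src: inc=-0.612245, refl=-0.612245·0.714286=-0.4373; V=1.428571+-0.612245+-0.437318=0.3790
k=3 load: inc=-0.437318, refl=-0.437318·-0.428571=0.1874; V=0.816327+-0.437318+0.187422=0.5664
k=4 src: inc=0.187422, refl=0.187422·0.714286=0.1339; V=0.379009+0.187422+0.133873=0.7003
k=5 load: inc=0.133873, refl=0.133873·-0.428571=-0.0574; V=0.566431+0.133873+-0.057374=0.6429
k=6 src: inc=-0.057374, refl=-0.057374·0.714286=-0.0410; V=0.700303+-0.057374+-0.040981=0.6019
k=7 load: inc=-0.040981, refl=-0.040981·-0.428571=0.0176; V=0.642929+-0.040981+0.017563=0.6195
k=8 src: inc=0.017563, refl=0.017563·0.714286=0.0125; V=0.601948+0.017563+0.012545=0.6321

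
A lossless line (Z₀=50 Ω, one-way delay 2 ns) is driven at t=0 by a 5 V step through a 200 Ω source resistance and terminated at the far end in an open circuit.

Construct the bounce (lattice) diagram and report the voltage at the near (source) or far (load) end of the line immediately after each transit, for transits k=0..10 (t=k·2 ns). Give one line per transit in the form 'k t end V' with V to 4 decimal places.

Γ_L=1.000000, Γ_S=0.600000; launch V₁=5·50/250=1.000000
k=0 src: V=1.0000
k=1 load: inc=1.000000, refl=1.000000·1.000000=1.0000; V=0.000000+1.000000+1.000000=2.0000
k=2 src: inc=1.000000, refl=1.000000·0.600000=0.6000; V=1.000000+1.000000+0.600000=2.6000
k=3 load: inc=0.600000, refl=0.600000·1.000000=0.6000; V=2.000000+0.600000+0.600000=3.2000
k=4 src: inc=0.600000, refl=0.600000·0.600000=0.3600; V=2.600000+0.600000+0.360000=3.5600
k=5 load: inc=0.360000, refl=0.360000·1.000000=0.3600; V=3.200000+0.360000+0.360000=3.9200
k=6 src: inc=0.360000, refl=0.360000·0.600000=0.2160; V=3.560000+0.360000+0.216000=4.1360
k=7 load: inc=0.216000, refl=0.216000·1.000000=0.2160; V=3.920000+0.216000+0.216000=4.3520
k=8 src: inc=0.216000, refl=0.216000·0.600000=0.1296; V=4.136000+0.216000+0.129600=4.4816
k=9 load: inc=0.129600, refl=0.129600·1.000000=0.1296; V=4.352000+0.129600+0.129600=4.6112
k=10 src: inc=0.129600, refl=0.129600·0.600000=0.0778; V=4.481600+0.129600+0.077760=4.6890

0 0 source 1.0000
1 2 load 2.0000
2 4 source 2.6000
3 6 load 3.2000
4 8 source 3.5600
5 10 load 3.9200
6 12 source 4.1360
7 14 load 4.3520
8 16 source 4.4816
9 18 load 4.6112
10 20 source 4.6890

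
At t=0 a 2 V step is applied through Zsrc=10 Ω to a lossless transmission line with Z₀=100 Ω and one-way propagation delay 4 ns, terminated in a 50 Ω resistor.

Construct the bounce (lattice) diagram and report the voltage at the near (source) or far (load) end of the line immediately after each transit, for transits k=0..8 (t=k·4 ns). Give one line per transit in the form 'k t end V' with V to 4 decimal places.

0 0 source 1.8182
1 4 load 1.2121
2 8 source 1.7080
3 12 load 1.5427
4 16 source 1.6779
5 20 load 1.6329
6 24 source 1.6697
7 28 load 1.6574
8 32 source 1.6675

Γ_L=-0.333333, Γ_S=-0.818182; launch V₁=2·100/110=1.818182
k=0 src: V=1.8182
k=1 load: inc=1.818182, refl=1.818182·-0.333333=-0.6061; V=0.000000+1.818182+-0.606061=1.2121
k=2 src: inc=-0.606061, refl=-0.606061·-0.818182=0.4959; V=1.818182+-0.606061+0.495868=1.7080
k=3 load: inc=0.495868, refl=0.495868·-0.333333=-0.1653; V=1.212121+0.495868+-0.165289=1.5427
k=4 src: inc=-0.165289, refl=-0.165289·-0.818182=0.1352; V=1.707989+-0.165289+0.135237=1.6779
k=5 load: inc=0.135237, refl=0.135237·-0.333333=-0.0451; V=1.542700+0.135237+-0.045079=1.6329
k=6 src: inc=-0.045079, refl=-0.045079·-0.818182=0.0369; V=1.677936+-0.045079+0.036883=1.6697
k=7 load: inc=0.036883, refl=0.036883·-0.333333=-0.0123; V=1.632858+0.036883+-0.012294=1.6574
k=8 src: inc=-0.012294, refl=-0.012294·-0.818182=0.0101; V=1.669740+-0.012294+0.010059=1.6675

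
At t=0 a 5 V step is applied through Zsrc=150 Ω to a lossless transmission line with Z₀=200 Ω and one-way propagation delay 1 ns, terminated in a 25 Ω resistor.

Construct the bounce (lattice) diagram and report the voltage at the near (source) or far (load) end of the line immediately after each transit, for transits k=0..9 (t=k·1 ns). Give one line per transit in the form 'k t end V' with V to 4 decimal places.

0 0 source 2.8571
1 1 load 0.6349
2 2 source 0.9524
3 3 load 0.7055
4 4 source 0.7407
5 5 load 0.7133
6 6 source 0.7172
7 7 load 0.7142
8 8 source 0.7146
9 9 load 0.7143

Γ_L=-0.777778, Γ_S=-0.142857; launch V₁=5·200/350=2.857143
k=0 src: V=2.8571
k=1 load: inc=2.857143, refl=2.857143·-0.777778=-2.2222; V=0.000000+2.857143+-2.222222=0.6349
k=2 src: inc=-2.222222, refl=-2.222222·-0.142857=0.3175; V=2.857143+-2.222222+0.317460=0.9524
k=3 load: inc=0.317460, refl=0.317460·-0.777778=-0.2469; V=0.634921+0.317460+-0.246914=0.7055
k=4 src: inc=-0.246914, refl=-0.246914·-0.142857=0.0353; V=0.952381+-0.246914+0.035273=0.7407
k=5 load: inc=0.035273, refl=0.035273·-0.777778=-0.0274; V=0.705467+0.035273+-0.027435=0.7133
k=6 src: inc=-0.027435, refl=-0.027435·-0.142857=0.0039; V=0.740741+-0.027435+0.003919=0.7172
k=7 load: inc=0.003919, refl=0.003919·-0.777778=-0.0030; V=0.713306+0.003919+-0.003048=0.7142
k=8 src: inc=-0.003048, refl=-0.003048·-0.142857=0.0004; V=0.717225+-0.003048+0.000435=0.7146
k=9 load: inc=0.000435, refl=0.000435·-0.777778=-0.0003; V=0.714177+0.000435+-0.000339=0.7143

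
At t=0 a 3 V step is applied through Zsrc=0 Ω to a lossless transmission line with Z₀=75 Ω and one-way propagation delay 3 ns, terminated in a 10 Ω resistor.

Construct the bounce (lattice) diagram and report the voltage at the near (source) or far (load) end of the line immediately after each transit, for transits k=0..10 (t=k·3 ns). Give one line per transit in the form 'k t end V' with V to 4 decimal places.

Γ_L=-0.764706, Γ_S=-1.000000; launch V₁=3·75/75=3.000000
k=0 src: V=3.0000
k=1 load: inc=3.000000, refl=3.000000·-0.764706=-2.2941; V=0.000000+3.000000+-2.294118=0.7059
k=2 src: inc=-2.294118, refl=-2.294118·-1.000000=2.2941; V=3.000000+-2.294118+2.294118=3.0000
k=3 load: inc=2.294118, refl=2.294118·-0.764706=-1.7543; V=0.705882+2.294118+-1.754325=1.2457
k=4 src: inc=-1.754325, refl=-1.754325·-1.000000=1.7543; V=3.000000+-1.754325+1.754325=3.0000
k=5 load: inc=1.754325, refl=1.754325·-0.764706=-1.3415; V=1.245675+1.754325+-1.341543=1.6585
k=6 src: inc=-1.341543, refl=-1.341543·-1.000000=1.3415; V=3.000000+-1.341543+1.341543=3.0000
k=7 load: inc=1.341543, refl=1.341543·-0.764706=-1.0259; V=1.658457+1.341543+-1.025886=1.9741
k=8 src: inc=-1.025886, refl=-1.025886·-1.000000=1.0259; V=3.000000+-1.025886+1.025886=3.0000
k=9 load: inc=1.025886, refl=1.025886·-0.764706=-0.7845; V=1.974114+1.025886+-0.784501=2.2155
k=10 src: inc=-0.784501, refl=-0.784501·-1.000000=0.7845; V=3.000000+-0.784501+0.784501=3.0000

0 0 source 3.0000
1 3 load 0.7059
2 6 source 3.0000
3 9 load 1.2457
4 12 source 3.0000
5 15 load 1.6585
6 18 source 3.0000
7 21 load 1.9741
8 24 source 3.0000
9 27 load 2.2155
10 30 source 3.0000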